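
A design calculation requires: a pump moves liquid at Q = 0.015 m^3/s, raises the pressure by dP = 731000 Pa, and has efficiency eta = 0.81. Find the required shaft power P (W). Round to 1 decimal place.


P = Q * dP / eta
P = 0.015 * 731000 / 0.81
P = 10965.0 / 0.81
P = 13537.0 W


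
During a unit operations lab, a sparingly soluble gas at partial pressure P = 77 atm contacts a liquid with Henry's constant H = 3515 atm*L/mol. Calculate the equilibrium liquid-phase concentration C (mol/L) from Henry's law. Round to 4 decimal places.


C = P / H
C = 77 / 3515
C = 0.0219 mol/L


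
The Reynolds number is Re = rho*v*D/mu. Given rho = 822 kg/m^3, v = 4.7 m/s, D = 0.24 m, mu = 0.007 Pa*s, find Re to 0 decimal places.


Re = rho * v * D / mu
Re = 822 * 4.7 * 0.24 / 0.007
Re = 927.216 / 0.007
Re = 132459


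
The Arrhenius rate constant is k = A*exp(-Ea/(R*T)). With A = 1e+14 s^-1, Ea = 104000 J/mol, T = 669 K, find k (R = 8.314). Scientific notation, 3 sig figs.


k = A * exp(-Ea/(R*T))
k = 1e+14 * exp(-104000 / (8.314 * 669))
k = 1e+14 * exp(-18.698088)
k = 7.58e+05


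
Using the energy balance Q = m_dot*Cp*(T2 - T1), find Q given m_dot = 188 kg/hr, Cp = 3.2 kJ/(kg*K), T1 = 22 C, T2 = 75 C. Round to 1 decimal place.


Q = m_dot * Cp * (T2 - T1)
Q = 188 * 3.2 * (75 - 22)
Q = 188 * 3.2 * 53
Q = 31884.8 kJ/hr


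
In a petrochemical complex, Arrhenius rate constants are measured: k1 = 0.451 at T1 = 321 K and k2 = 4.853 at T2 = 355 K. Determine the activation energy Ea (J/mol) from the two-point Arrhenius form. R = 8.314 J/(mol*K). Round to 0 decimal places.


Ea = R * ln(k2/k1) / (1/T1 - 1/T2)
ln(k2/k1) = ln(4.853/0.451) = 2.375885
1/T1 - 1/T2 = 1/321 - 1/355 = 0.000298363389
Ea = 8.314 * 2.375885 / 0.000298363389
Ea = 66205 J/mol


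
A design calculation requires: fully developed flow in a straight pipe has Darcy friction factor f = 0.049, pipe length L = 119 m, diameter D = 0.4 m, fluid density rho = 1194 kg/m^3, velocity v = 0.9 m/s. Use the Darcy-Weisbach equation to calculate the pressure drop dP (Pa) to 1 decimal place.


dP = f * (L/D) * (rho*v^2/2)
dP = 0.049 * (119/0.4) * (1194*0.9^2/2)
L/D = 297.5
rho*v^2/2 = 1194*0.81/2 = 483.57
dP = 0.049 * 297.5 * 483.57
dP = 7049.2 Pa


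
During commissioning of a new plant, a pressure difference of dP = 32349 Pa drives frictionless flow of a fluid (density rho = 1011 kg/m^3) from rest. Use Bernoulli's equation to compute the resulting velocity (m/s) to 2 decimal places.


v = sqrt(2*dP/rho)
v = sqrt(2*32349/1011)
v = sqrt(63.994065)
v = 8.00 m/s


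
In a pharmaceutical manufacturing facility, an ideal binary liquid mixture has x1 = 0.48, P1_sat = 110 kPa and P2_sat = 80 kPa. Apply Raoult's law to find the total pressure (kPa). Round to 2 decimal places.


P = x1*P1_sat + x2*P2_sat
x2 = 1 - x1 = 1 - 0.48 = 0.52
P = 0.48*110 + 0.52*80
P = 52.8 + 41.6
P = 94.40 kPa


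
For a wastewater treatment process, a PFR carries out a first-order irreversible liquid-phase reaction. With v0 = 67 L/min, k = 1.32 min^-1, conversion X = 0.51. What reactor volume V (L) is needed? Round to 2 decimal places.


V = (v0/k) * ln(1/(1-X))
V = (67/1.32) * ln(1/(1-0.51))
V = 50.757576 * ln(2.040816)
V = 50.757576 * 0.71335
V = 36.21 L


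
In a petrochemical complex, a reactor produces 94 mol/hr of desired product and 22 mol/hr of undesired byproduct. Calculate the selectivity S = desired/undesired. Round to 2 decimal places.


S = desired product rate / undesired product rate
S = 94 / 22
S = 4.27


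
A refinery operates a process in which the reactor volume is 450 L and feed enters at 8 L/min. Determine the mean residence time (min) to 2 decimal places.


tau = V / v0
tau = 450 / 8
tau = 56.25 min


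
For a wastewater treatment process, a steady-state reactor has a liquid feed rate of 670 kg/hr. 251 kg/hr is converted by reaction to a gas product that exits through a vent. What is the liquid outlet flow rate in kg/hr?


Steady-state mass balance on the main outlet: F_out = F_in - F_removed
F_out = 670 - 251
F_out = 419 kg/hr


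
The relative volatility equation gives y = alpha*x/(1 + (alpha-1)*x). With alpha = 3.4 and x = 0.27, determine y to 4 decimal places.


y = alpha*x / (1 + (alpha-1)*x)
y = 3.4*0.27 / (1 + (3.4-1)*0.27)
y = 0.918 / (1 + 0.648)
y = 0.918 / 1.648
y = 0.5570


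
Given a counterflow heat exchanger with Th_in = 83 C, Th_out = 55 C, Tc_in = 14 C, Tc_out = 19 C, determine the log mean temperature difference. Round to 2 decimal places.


dT1 = Th_in - Tc_out = 83 - 19 = 64
dT2 = Th_out - Tc_in = 55 - 14 = 41
LMTD = (dT1 - dT2) / ln(dT1/dT2)
LMTD = (64 - 41) / ln(64/41)
LMTD = 51.65 K


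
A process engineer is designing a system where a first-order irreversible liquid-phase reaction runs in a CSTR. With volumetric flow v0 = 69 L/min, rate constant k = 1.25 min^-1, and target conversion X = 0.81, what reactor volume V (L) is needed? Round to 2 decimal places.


V = v0 * X / (k * (1 - X))
V = 69 * 0.81 / (1.25 * (1 - 0.81))
V = 55.89 / (1.25 * 0.19)
V = 55.89 / 0.2375
V = 235.33 L


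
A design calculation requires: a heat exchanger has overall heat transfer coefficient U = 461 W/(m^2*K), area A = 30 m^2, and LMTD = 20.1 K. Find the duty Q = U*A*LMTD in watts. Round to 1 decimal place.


Q = U * A * LMTD
Q = 461 * 30 * 20.1
Q = 277983.0 W


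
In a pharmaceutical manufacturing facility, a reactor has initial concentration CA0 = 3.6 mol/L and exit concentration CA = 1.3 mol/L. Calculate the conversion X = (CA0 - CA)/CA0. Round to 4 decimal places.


X = (CA0 - CA) / CA0
X = (3.6 - 1.3) / 3.6
X = 2.3 / 3.6
X = 0.6389


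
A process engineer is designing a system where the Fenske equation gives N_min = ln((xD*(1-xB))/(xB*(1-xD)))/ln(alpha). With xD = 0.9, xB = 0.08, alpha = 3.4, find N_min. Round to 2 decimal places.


N_min = ln((xD*(1-xB))/(xB*(1-xD))) / ln(alpha)
Numerator inside ln: 0.828 / 0.008 = 103.5
ln(103.5) = 4.639572
ln(alpha) = ln(3.4) = 1.223775
N_min = 4.639572 / 1.223775 = 3.79


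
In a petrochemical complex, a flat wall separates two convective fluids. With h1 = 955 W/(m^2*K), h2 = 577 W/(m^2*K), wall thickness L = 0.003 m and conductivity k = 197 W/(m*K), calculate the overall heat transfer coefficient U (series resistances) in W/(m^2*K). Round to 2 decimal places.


1/U = 1/h1 + L/k + 1/h2
1/U = 1/955 + 0.003/197 + 1/577
1/U = 0.0010471204 + 1.52284e-05 + 0.0017331023
1/U = 0.0027954511
U = 357.72 W/(m^2*K)


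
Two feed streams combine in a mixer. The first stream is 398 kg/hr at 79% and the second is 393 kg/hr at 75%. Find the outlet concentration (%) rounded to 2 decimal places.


Mass balance on solute: F1*x1 + F2*x2 = F3*x3
F3 = F1 + F2 = 398 + 393 = 791 kg/hr
x3 = (F1*x1 + F2*x2)/F3
x3 = (398*0.79 + 393*0.75) / 791
x3 = 77.01%


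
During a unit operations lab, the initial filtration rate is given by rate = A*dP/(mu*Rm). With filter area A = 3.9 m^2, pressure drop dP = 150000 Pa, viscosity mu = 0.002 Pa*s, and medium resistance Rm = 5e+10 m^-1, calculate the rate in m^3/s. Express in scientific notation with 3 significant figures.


rate = A * dP / (mu * Rm)
rate = 3.9 * 150000 / (0.002 * 5e+10)
rate = 585000.0 / 1.000e+08
rate = 5.85e-03 m^3/s


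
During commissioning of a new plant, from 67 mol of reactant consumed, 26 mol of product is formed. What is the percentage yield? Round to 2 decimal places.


Yield = (moles product / moles consumed) * 100%
Yield = (26 / 67) * 100
Yield = 0.3881 * 100
Yield = 38.81%


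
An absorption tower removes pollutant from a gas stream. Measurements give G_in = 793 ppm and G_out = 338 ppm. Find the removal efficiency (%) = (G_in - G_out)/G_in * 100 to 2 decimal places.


Efficiency = (G_in - G_out) / G_in * 100%
Efficiency = (793 - 338) / 793 * 100
Efficiency = 455 / 793 * 100
Efficiency = 57.38%


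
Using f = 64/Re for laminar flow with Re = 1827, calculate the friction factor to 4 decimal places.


f = 64 / Re
f = 64 / 1827
f = 0.0350


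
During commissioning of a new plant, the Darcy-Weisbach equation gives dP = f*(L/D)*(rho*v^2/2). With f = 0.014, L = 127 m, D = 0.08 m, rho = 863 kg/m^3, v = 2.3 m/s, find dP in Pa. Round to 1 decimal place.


dP = f * (L/D) * (rho*v^2/2)
dP = 0.014 * (127/0.08) * (863*2.3^2/2)
L/D = 1587.5
rho*v^2/2 = 863*5.29/2 = 2282.635
dP = 0.014 * 1587.5 * 2282.635
dP = 50731.6 Pa


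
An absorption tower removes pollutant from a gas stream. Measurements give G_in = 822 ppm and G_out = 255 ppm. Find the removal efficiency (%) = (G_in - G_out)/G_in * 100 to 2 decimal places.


Efficiency = (G_in - G_out) / G_in * 100%
Efficiency = (822 - 255) / 822 * 100
Efficiency = 567 / 822 * 100
Efficiency = 68.98%


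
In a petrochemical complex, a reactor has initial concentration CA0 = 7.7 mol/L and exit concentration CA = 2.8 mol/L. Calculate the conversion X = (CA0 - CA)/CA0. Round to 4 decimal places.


X = (CA0 - CA) / CA0
X = (7.7 - 2.8) / 7.7
X = 4.9 / 7.7
X = 0.6364


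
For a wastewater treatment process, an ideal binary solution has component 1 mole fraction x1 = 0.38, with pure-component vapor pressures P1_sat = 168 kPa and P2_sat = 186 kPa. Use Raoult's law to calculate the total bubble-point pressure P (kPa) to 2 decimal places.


P = x1*P1_sat + x2*P2_sat
x2 = 1 - x1 = 1 - 0.38 = 0.62
P = 0.38*168 + 0.62*186
P = 63.84 + 115.32
P = 179.16 kPa


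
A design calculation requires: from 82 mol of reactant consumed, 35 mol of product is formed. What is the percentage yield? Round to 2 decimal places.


Yield = (moles product / moles consumed) * 100%
Yield = (35 / 82) * 100
Yield = 0.4268 * 100
Yield = 42.68%


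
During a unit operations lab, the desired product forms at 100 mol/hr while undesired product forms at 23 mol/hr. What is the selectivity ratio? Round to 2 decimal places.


S = desired product rate / undesired product rate
S = 100 / 23
S = 4.35


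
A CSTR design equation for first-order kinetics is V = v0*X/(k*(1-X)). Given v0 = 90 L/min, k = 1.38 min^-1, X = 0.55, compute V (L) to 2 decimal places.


V = v0 * X / (k * (1 - X))
V = 90 * 0.55 / (1.38 * (1 - 0.55))
V = 49.5 / (1.38 * 0.45)
V = 49.5 / 0.621
V = 79.71 L


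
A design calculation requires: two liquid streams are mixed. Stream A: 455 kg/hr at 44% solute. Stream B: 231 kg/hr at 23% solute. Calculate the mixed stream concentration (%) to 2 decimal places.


Mass balance on solute: F1*x1 + F2*x2 = F3*x3
F3 = F1 + F2 = 455 + 231 = 686 kg/hr
x3 = (F1*x1 + F2*x2)/F3
x3 = (455*0.44 + 231*0.23) / 686
x3 = 36.93%


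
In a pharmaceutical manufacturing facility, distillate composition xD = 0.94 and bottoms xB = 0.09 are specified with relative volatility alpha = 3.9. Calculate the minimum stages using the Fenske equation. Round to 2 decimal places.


N_min = ln((xD*(1-xB))/(xB*(1-xD))) / ln(alpha)
Numerator inside ln: 0.8554 / 0.0054 = 158.407407
ln(158.407407) = 5.06517
ln(alpha) = ln(3.9) = 1.360977
N_min = 5.06517 / 1.360977 = 3.72


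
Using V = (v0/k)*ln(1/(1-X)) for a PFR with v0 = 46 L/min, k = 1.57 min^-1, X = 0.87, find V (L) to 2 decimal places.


V = (v0/k) * ln(1/(1-X))
V = (46/1.57) * ln(1/(1-0.87))
V = 29.299363 * ln(7.692308)
V = 29.299363 * 2.040221
V = 59.78 L


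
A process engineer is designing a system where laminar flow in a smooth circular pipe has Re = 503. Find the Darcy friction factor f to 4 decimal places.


f = 64 / Re
f = 64 / 503
f = 0.1272


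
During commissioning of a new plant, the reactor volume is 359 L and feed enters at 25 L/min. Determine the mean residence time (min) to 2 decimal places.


tau = V / v0
tau = 359 / 25
tau = 14.36 min


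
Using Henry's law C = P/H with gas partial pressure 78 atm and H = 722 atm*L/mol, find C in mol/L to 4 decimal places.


C = P / H
C = 78 / 722
C = 0.1080 mol/L


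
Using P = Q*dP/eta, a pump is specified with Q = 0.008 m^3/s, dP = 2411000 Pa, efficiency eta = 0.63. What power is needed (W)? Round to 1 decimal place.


P = Q * dP / eta
P = 0.008 * 2411000 / 0.63
P = 19288.0 / 0.63
P = 30615.9 W


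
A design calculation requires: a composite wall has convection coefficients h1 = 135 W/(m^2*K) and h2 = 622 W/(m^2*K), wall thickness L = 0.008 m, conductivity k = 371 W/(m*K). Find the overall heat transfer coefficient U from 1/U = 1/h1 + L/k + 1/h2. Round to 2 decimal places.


1/U = 1/h1 + L/k + 1/h2
1/U = 1/135 + 0.008/371 + 1/622
1/U = 0.0074074074 + 2.15633e-05 + 0.001607717
1/U = 0.0090366877
U = 110.66 W/(m^2*K)


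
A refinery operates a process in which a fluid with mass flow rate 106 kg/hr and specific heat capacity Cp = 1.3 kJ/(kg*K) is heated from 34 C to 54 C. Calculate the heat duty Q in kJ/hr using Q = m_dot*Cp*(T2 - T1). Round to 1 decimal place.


Q = m_dot * Cp * (T2 - T1)
Q = 106 * 1.3 * (54 - 34)
Q = 106 * 1.3 * 20
Q = 2756.0 kJ/hr


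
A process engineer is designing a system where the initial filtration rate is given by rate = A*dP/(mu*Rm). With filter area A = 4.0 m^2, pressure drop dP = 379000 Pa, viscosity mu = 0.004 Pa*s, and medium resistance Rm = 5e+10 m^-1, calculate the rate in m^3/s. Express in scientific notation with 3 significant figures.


rate = A * dP / (mu * Rm)
rate = 4.0 * 379000 / (0.004 * 5e+10)
rate = 1516000.0 / 2.000e+08
rate = 7.58e-03 m^3/s


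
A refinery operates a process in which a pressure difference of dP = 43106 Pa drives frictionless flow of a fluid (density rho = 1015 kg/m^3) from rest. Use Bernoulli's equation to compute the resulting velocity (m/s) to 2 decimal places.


v = sqrt(2*dP/rho)
v = sqrt(2*43106/1015)
v = sqrt(84.937931)
v = 9.22 m/s


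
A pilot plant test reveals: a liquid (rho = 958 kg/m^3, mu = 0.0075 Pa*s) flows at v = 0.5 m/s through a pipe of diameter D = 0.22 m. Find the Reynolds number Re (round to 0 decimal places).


Re = rho * v * D / mu
Re = 958 * 0.5 * 0.22 / 0.0075
Re = 105.38 / 0.0075
Re = 14051


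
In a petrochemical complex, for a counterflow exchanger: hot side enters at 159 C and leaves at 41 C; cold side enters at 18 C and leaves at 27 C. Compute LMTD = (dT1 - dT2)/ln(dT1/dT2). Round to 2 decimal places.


dT1 = Th_in - Tc_out = 159 - 27 = 132
dT2 = Th_out - Tc_in = 41 - 18 = 23
LMTD = (dT1 - dT2) / ln(dT1/dT2)
LMTD = (132 - 23) / ln(132/23)
LMTD = 62.38 K


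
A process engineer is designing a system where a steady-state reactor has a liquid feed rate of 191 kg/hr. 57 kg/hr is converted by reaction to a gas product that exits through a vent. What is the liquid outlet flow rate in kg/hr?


Steady-state mass balance on the main outlet: F_out = F_in - F_removed
F_out = 191 - 57
F_out = 134 kg/hr


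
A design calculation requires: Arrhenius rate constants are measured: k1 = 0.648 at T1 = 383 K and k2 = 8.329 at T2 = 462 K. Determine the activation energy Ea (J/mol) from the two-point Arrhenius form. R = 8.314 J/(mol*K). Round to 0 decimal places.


Ea = R * ln(k2/k1) / (1/T1 - 1/T2)
ln(k2/k1) = ln(8.329/0.648) = 2.553608
1/T1 - 1/T2 = 1/383 - 1/462 = 0.000446463893
Ea = 8.314 * 2.553608 / 0.000446463893
Ea = 47553 J/mol


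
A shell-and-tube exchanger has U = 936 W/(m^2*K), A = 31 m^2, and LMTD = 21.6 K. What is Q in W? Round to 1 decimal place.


Q = U * A * LMTD
Q = 936 * 31 * 21.6
Q = 626745.6 W


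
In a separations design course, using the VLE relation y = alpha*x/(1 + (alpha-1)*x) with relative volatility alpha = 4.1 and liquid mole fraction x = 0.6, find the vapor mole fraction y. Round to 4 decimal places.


y = alpha*x / (1 + (alpha-1)*x)
y = 4.1*0.6 / (1 + (4.1-1)*0.6)
y = 2.46 / (1 + 1.86)
y = 2.46 / 2.86
y = 0.8601


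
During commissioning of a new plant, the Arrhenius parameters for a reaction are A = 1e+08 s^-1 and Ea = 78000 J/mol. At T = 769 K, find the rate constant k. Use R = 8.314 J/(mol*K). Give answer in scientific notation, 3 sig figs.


k = A * exp(-Ea/(R*T))
k = 1e+08 * exp(-78000 / (8.314 * 769))
k = 1e+08 * exp(-12.199955)
k = 5.03e+02


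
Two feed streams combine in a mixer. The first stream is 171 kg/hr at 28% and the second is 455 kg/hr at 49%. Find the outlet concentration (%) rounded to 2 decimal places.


Mass balance on solute: F1*x1 + F2*x2 = F3*x3
F3 = F1 + F2 = 171 + 455 = 626 kg/hr
x3 = (F1*x1 + F2*x2)/F3
x3 = (171*0.28 + 455*0.49) / 626
x3 = 43.26%


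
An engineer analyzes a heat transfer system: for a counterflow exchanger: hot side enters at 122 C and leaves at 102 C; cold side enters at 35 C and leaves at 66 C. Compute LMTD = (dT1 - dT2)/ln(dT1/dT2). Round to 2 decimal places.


dT1 = Th_in - Tc_out = 122 - 66 = 56
dT2 = Th_out - Tc_in = 102 - 35 = 67
LMTD = (dT1 - dT2) / ln(dT1/dT2)
LMTD = (56 - 67) / ln(56/67)
LMTD = 61.34 K


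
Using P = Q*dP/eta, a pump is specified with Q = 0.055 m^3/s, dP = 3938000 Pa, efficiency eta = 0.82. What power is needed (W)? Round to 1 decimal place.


P = Q * dP / eta
P = 0.055 * 3938000 / 0.82
P = 216590.0 / 0.82
P = 264134.1 W


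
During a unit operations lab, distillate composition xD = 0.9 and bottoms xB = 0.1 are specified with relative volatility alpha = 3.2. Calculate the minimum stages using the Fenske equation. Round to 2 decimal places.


N_min = ln((xD*(1-xB))/(xB*(1-xD))) / ln(alpha)
Numerator inside ln: 0.81 / 0.01 = 81.0
ln(81.0) = 4.394449
ln(alpha) = ln(3.2) = 1.163151
N_min = 4.394449 / 1.163151 = 3.78


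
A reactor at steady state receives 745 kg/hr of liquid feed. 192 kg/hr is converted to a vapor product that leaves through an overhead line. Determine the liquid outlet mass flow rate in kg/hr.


Steady-state mass balance on the main outlet: F_out = F_in - F_removed
F_out = 745 - 192
F_out = 553 kg/hr


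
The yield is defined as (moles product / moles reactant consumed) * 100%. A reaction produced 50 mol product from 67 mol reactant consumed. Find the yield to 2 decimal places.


Yield = (moles product / moles consumed) * 100%
Yield = (50 / 67) * 100
Yield = 0.7463 * 100
Yield = 74.63%


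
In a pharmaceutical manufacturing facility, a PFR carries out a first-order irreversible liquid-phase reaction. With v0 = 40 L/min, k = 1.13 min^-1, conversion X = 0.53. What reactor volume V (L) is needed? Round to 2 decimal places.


V = (v0/k) * ln(1/(1-X))
V = (40/1.13) * ln(1/(1-0.53))
V = 35.39823 * ln(2.12766)
V = 35.39823 * 0.755023
V = 26.73 L


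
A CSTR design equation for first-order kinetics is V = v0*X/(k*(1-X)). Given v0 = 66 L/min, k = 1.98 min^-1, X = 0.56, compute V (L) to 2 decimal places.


V = v0 * X / (k * (1 - X))
V = 66 * 0.56 / (1.98 * (1 - 0.56))
V = 36.96 / (1.98 * 0.44)
V = 36.96 / 0.8712
V = 42.42 L


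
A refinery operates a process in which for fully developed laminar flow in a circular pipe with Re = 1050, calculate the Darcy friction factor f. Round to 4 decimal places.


f = 64 / Re
f = 64 / 1050
f = 0.0610


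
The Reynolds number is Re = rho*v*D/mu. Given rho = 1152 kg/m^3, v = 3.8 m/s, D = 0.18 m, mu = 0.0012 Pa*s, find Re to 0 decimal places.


Re = rho * v * D / mu
Re = 1152 * 3.8 * 0.18 / 0.0012
Re = 787.968 / 0.0012
Re = 656640


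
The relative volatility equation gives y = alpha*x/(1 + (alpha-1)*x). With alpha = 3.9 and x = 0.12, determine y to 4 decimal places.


y = alpha*x / (1 + (alpha-1)*x)
y = 3.9*0.12 / (1 + (3.9-1)*0.12)
y = 0.468 / (1 + 0.348)
y = 0.468 / 1.348
y = 0.3472


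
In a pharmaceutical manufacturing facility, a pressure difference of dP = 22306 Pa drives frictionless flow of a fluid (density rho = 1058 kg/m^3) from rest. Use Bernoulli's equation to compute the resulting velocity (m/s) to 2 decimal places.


v = sqrt(2*dP/rho)
v = sqrt(2*22306/1058)
v = sqrt(42.166352)
v = 6.49 m/s


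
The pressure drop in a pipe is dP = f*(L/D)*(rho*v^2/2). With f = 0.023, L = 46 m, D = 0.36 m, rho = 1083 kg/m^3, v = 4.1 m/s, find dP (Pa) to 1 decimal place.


dP = f * (L/D) * (rho*v^2/2)
dP = 0.023 * (46/0.36) * (1083*4.1^2/2)
L/D = 127.77777778
rho*v^2/2 = 1083*16.81/2 = 9102.615
dP = 0.023 * 127.77777778 * 9102.615
dP = 26751.6 Pa


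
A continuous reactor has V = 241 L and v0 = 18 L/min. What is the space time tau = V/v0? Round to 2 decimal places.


tau = V / v0
tau = 241 / 18
tau = 13.39 min


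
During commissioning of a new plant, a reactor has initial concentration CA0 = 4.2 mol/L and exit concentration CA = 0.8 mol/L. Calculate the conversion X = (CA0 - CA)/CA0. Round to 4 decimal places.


X = (CA0 - CA) / CA0
X = (4.2 - 0.8) / 4.2
X = 3.4 / 4.2
X = 0.8095


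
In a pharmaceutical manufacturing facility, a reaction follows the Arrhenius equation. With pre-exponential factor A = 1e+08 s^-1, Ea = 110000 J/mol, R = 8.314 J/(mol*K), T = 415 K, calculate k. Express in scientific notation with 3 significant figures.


k = A * exp(-Ea/(R*T))
k = 1e+08 * exp(-110000 / (8.314 * 415))
k = 1e+08 * exp(-31.881193)
k = 1.43e-06


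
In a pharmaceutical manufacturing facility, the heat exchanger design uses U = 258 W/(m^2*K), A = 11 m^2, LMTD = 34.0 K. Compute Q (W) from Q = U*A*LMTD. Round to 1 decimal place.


Q = U * A * LMTD
Q = 258 * 11 * 34.0
Q = 96492.0 W


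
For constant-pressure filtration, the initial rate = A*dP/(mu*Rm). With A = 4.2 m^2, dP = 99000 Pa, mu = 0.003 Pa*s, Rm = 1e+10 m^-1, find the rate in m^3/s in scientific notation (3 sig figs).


rate = A * dP / (mu * Rm)
rate = 4.2 * 99000 / (0.003 * 1e+10)
rate = 415800.0 / 3.000e+07
rate = 1.39e-02 m^3/s


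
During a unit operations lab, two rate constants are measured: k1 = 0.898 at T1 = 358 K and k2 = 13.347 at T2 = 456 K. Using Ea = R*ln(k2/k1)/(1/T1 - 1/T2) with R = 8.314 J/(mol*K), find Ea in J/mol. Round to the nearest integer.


Ea = R * ln(k2/k1) / (1/T1 - 1/T2)
ln(k2/k1) = ln(13.347/0.898) = 2.6988769
1/T1 - 1/T2 = 1/358 - 1/456 = 0.000600313633
Ea = 8.314 * 2.6988769 / 0.000600313633
Ea = 37378 J/mol


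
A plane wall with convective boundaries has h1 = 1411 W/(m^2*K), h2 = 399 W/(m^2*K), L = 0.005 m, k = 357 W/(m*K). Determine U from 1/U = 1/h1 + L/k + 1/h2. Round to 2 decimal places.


1/U = 1/h1 + L/k + 1/h2
1/U = 1/1411 + 0.005/357 + 1/399
1/U = 0.0007087172 + 1.40056e-05 + 0.0025062657
1/U = 0.0032289885
U = 309.69 W/(m^2*K)


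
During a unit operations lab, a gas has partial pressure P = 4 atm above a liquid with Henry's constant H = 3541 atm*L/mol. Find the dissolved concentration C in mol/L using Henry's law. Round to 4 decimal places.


C = P / H
C = 4 / 3541
C = 0.0011 mol/L


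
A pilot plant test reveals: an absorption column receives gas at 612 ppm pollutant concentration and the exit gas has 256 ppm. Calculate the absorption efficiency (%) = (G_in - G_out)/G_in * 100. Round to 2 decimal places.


Efficiency = (G_in - G_out) / G_in * 100%
Efficiency = (612 - 256) / 612 * 100
Efficiency = 356 / 612 * 100
Efficiency = 58.17%


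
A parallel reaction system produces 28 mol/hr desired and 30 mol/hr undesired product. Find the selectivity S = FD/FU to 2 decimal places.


S = desired product rate / undesired product rate
S = 28 / 30
S = 0.93


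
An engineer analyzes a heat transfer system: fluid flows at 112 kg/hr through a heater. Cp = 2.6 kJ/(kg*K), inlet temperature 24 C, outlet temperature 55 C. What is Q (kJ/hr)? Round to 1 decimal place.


Q = m_dot * Cp * (T2 - T1)
Q = 112 * 2.6 * (55 - 24)
Q = 112 * 2.6 * 31
Q = 9027.2 kJ/hr


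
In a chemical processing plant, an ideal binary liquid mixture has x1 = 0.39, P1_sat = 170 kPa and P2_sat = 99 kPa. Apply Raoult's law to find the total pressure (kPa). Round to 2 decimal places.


P = x1*P1_sat + x2*P2_sat
x2 = 1 - x1 = 1 - 0.39 = 0.61
P = 0.39*170 + 0.61*99
P = 66.3 + 60.39
P = 126.69 kPa


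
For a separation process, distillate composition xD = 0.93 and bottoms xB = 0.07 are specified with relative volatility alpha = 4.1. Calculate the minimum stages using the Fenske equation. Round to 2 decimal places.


N_min = ln((xD*(1-xB))/(xB*(1-xD))) / ln(alpha)
Numerator inside ln: 0.8649 / 0.0049 = 176.510204
ln(176.510204) = 5.173379
ln(alpha) = ln(4.1) = 1.410987
N_min = 5.173379 / 1.410987 = 3.67


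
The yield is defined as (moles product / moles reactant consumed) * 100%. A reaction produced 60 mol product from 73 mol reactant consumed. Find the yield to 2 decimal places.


Yield = (moles product / moles consumed) * 100%
Yield = (60 / 73) * 100
Yield = 0.8219 * 100
Yield = 82.19%


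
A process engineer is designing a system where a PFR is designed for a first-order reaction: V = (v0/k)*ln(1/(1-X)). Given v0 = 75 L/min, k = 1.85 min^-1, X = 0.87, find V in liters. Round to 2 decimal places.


V = (v0/k) * ln(1/(1-X))
V = (75/1.85) * ln(1/(1-0.87))
V = 40.540541 * ln(7.692308)
V = 40.540541 * 2.040221
V = 82.71 L


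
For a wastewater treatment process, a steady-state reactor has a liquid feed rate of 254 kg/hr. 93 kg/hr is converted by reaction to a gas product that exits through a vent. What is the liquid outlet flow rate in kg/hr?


Steady-state mass balance on the main outlet: F_out = F_in - F_removed
F_out = 254 - 93
F_out = 161 kg/hr


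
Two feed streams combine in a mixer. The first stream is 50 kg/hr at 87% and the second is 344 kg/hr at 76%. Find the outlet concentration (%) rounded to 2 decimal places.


Mass balance on solute: F1*x1 + F2*x2 = F3*x3
F3 = F1 + F2 = 50 + 344 = 394 kg/hr
x3 = (F1*x1 + F2*x2)/F3
x3 = (50*0.87 + 344*0.76) / 394
x3 = 77.40%


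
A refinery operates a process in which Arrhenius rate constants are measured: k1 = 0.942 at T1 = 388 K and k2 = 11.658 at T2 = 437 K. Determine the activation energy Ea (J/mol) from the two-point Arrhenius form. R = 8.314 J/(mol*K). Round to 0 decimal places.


Ea = R * ln(k2/k1) / (1/T1 - 1/T2)
ln(k2/k1) = ln(11.658/0.942) = 2.5157426
1/T1 - 1/T2 = 1/388 - 1/437 = 0.000288990068
Ea = 8.314 * 2.5157426 / 0.000288990068
Ea = 72376 J/mol


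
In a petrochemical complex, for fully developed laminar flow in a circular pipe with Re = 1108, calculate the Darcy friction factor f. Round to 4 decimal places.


f = 64 / Re
f = 64 / 1108
f = 0.0578


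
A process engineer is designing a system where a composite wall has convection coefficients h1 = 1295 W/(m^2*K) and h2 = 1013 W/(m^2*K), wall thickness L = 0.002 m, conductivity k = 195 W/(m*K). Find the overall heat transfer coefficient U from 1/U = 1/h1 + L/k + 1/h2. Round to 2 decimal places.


1/U = 1/h1 + L/k + 1/h2
1/U = 1/1295 + 0.002/195 + 1/1013
1/U = 0.0007722008 + 1.02564e-05 + 0.0009871668
1/U = 0.001769624
U = 565.09 W/(m^2*K)


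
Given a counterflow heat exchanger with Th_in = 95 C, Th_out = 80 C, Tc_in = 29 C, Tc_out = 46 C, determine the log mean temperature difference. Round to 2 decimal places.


dT1 = Th_in - Tc_out = 95 - 46 = 49
dT2 = Th_out - Tc_in = 80 - 29 = 51
LMTD = (dT1 - dT2) / ln(dT1/dT2)
LMTD = (49 - 51) / ln(49/51)
LMTD = 49.99 K


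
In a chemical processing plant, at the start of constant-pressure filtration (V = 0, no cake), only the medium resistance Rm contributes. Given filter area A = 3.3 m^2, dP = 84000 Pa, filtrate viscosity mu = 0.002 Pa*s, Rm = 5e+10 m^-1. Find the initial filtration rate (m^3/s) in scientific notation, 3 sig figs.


rate = A * dP / (mu * Rm)
rate = 3.3 * 84000 / (0.002 * 5e+10)
rate = 277200.0 / 1.000e+08
rate = 2.77e-03 m^3/s


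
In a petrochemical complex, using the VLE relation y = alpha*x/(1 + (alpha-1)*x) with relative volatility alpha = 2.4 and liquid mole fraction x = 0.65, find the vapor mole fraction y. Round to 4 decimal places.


y = alpha*x / (1 + (alpha-1)*x)
y = 2.4*0.65 / (1 + (2.4-1)*0.65)
y = 1.56 / (1 + 0.91)
y = 1.56 / 1.91
y = 0.8168


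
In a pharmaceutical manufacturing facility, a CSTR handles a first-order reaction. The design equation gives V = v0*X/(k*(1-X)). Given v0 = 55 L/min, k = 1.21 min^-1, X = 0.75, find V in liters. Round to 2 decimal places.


V = v0 * X / (k * (1 - X))
V = 55 * 0.75 / (1.21 * (1 - 0.75))
V = 41.25 / (1.21 * 0.25)
V = 41.25 / 0.3025
V = 136.36 L


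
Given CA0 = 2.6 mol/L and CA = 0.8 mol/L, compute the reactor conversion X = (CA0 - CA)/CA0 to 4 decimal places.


X = (CA0 - CA) / CA0
X = (2.6 - 0.8) / 2.6
X = 1.8 / 2.6
X = 0.6923


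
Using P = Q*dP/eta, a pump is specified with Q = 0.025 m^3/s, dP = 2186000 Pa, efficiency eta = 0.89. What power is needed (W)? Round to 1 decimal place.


P = Q * dP / eta
P = 0.025 * 2186000 / 0.89
P = 54650.0 / 0.89
P = 61404.5 W


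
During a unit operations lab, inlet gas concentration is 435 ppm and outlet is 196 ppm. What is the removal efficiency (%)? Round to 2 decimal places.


Efficiency = (G_in - G_out) / G_in * 100%
Efficiency = (435 - 196) / 435 * 100
Efficiency = 239 / 435 * 100
Efficiency = 54.94%


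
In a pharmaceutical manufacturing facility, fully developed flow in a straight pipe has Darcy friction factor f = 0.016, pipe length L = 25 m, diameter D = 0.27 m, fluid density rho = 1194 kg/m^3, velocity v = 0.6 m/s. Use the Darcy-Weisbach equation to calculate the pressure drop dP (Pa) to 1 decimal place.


dP = f * (L/D) * (rho*v^2/2)
dP = 0.016 * (25/0.27) * (1194*0.6^2/2)
L/D = 92.59259259
rho*v^2/2 = 1194*0.36/2 = 214.92
dP = 0.016 * 92.59259259 * 214.92
dP = 318.4 Pa


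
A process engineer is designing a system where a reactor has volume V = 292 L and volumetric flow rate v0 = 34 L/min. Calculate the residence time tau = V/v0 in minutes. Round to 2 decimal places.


tau = V / v0
tau = 292 / 34
tau = 8.59 min


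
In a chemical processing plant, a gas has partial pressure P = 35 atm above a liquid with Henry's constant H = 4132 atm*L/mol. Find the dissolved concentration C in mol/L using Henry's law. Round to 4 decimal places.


C = P / H
C = 35 / 4132
C = 0.0085 mol/L


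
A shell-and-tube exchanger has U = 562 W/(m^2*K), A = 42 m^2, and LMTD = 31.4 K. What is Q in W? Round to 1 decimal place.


Q = U * A * LMTD
Q = 562 * 42 * 31.4
Q = 741165.6 W


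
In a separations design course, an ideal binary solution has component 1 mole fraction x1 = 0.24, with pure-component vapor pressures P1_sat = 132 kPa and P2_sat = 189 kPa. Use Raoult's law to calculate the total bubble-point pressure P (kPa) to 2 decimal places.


P = x1*P1_sat + x2*P2_sat
x2 = 1 - x1 = 1 - 0.24 = 0.76
P = 0.24*132 + 0.76*189
P = 31.68 + 143.64
P = 175.32 kPa


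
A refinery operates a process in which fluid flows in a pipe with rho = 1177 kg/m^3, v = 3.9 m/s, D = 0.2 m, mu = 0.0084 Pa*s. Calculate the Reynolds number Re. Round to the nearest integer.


Re = rho * v * D / mu
Re = 1177 * 3.9 * 0.2 / 0.0084
Re = 918.06 / 0.0084
Re = 109293


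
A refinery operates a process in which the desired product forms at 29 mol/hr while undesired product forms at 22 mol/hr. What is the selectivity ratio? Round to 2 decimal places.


S = desired product rate / undesired product rate
S = 29 / 22
S = 1.32


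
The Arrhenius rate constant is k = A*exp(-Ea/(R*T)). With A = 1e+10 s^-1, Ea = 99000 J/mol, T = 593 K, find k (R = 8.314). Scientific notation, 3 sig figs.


k = A * exp(-Ea/(R*T))
k = 1e+10 * exp(-99000 / (8.314 * 593))
k = 1e+10 * exp(-20.080313)
k = 1.90e+01


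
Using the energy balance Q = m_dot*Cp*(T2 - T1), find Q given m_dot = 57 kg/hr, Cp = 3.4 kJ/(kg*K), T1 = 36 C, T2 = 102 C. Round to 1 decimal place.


Q = m_dot * Cp * (T2 - T1)
Q = 57 * 3.4 * (102 - 36)
Q = 57 * 3.4 * 66
Q = 12790.8 kJ/hr


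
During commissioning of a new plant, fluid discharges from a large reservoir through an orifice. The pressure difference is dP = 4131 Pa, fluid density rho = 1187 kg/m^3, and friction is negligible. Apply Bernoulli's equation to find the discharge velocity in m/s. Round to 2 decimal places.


v = sqrt(2*dP/rho)
v = sqrt(2*4131/1187)
v = sqrt(6.960404)
v = 2.64 m/s


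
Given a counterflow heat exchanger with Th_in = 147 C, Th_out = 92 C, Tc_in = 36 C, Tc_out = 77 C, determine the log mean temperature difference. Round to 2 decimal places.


dT1 = Th_in - Tc_out = 147 - 77 = 70
dT2 = Th_out - Tc_in = 92 - 36 = 56
LMTD = (dT1 - dT2) / ln(dT1/dT2)
LMTD = (70 - 56) / ln(70/56)
LMTD = 62.74 K


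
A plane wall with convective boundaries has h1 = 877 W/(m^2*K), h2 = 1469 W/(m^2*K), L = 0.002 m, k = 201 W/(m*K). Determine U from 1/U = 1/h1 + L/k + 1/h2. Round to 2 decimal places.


1/U = 1/h1 + L/k + 1/h2
1/U = 1/877 + 0.002/201 + 1/1469
1/U = 0.0011402509 + 9.9502e-06 + 0.0006807352
1/U = 0.0018309363
U = 546.17 W/(m^2*K)


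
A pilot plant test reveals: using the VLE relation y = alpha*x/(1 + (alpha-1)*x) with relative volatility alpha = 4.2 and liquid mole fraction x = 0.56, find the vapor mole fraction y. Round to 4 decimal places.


y = alpha*x / (1 + (alpha-1)*x)
y = 4.2*0.56 / (1 + (4.2-1)*0.56)
y = 2.352 / (1 + 1.792)
y = 2.352 / 2.792
y = 0.8424


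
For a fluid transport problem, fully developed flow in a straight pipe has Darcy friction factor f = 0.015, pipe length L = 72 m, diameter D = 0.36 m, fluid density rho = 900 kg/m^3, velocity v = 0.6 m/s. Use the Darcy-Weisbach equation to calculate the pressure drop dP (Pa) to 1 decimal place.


dP = f * (L/D) * (rho*v^2/2)
dP = 0.015 * (72/0.36) * (900*0.6^2/2)
L/D = 200.0
rho*v^2/2 = 900*0.36/2 = 162.0
dP = 0.015 * 200.0 * 162.0
dP = 486.0 Pa


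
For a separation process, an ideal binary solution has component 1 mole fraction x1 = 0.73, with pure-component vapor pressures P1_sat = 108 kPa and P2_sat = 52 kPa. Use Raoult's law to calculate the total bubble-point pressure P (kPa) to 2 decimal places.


P = x1*P1_sat + x2*P2_sat
x2 = 1 - x1 = 1 - 0.73 = 0.27
P = 0.73*108 + 0.27*52
P = 78.84 + 14.04
P = 92.88 kPa


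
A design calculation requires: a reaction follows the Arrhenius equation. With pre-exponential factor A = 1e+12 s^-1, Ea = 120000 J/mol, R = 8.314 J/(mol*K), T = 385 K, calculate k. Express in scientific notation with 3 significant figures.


k = A * exp(-Ea/(R*T))
k = 1e+12 * exp(-120000 / (8.314 * 385))
k = 1e+12 * exp(-37.489573)
k = 5.23e-05


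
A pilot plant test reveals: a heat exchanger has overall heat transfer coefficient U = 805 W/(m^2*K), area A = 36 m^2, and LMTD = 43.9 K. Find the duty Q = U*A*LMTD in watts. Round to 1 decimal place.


Q = U * A * LMTD
Q = 805 * 36 * 43.9
Q = 1272222.0 W


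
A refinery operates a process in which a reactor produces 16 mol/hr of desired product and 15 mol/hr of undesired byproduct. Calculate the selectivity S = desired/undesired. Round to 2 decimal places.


S = desired product rate / undesired product rate
S = 16 / 15
S = 1.07


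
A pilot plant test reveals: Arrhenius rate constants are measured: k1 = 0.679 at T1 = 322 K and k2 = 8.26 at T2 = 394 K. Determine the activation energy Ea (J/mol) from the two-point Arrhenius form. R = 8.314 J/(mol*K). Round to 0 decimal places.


Ea = R * ln(k2/k1) / (1/T1 - 1/T2)
ln(k2/k1) = ln(8.26/0.679) = 2.4985587
1/T1 - 1/T2 = 1/322 - 1/394 = 0.000567518996
Ea = 8.314 * 2.4985587 / 0.000567518996
Ea = 36603 J/mol


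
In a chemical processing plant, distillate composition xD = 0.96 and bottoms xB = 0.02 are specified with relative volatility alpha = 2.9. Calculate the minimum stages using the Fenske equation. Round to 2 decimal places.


N_min = ln((xD*(1-xB))/(xB*(1-xD))) / ln(alpha)
Numerator inside ln: 0.9408 / 0.0008 = 1176.0
ln(1176.0) = 7.069874
ln(alpha) = ln(2.9) = 1.064711
N_min = 7.069874 / 1.064711 = 6.64


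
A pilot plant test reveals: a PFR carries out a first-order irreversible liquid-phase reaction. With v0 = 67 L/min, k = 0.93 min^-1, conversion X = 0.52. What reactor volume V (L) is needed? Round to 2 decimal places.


V = (v0/k) * ln(1/(1-X))
V = (67/0.93) * ln(1/(1-0.52))
V = 72.043011 * ln(2.083333)
V = 72.043011 * 0.733969
V = 52.88 L


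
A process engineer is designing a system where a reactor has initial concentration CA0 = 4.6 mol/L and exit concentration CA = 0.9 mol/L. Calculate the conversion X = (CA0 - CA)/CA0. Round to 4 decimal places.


X = (CA0 - CA) / CA0
X = (4.6 - 0.9) / 4.6
X = 3.7 / 4.6
X = 0.8043


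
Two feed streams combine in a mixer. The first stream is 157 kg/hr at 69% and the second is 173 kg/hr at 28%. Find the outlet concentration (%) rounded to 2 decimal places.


Mass balance on solute: F1*x1 + F2*x2 = F3*x3
F3 = F1 + F2 = 157 + 173 = 330 kg/hr
x3 = (F1*x1 + F2*x2)/F3
x3 = (157*0.69 + 173*0.28) / 330
x3 = 47.51%


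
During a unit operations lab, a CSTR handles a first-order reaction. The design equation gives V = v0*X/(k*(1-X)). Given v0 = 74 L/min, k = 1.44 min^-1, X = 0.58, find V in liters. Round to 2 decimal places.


V = v0 * X / (k * (1 - X))
V = 74 * 0.58 / (1.44 * (1 - 0.58))
V = 42.92 / (1.44 * 0.42)
V = 42.92 / 0.6048
V = 70.97 L


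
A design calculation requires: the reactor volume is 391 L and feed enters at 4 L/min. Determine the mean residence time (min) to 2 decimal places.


tau = V / v0
tau = 391 / 4
tau = 97.75 min


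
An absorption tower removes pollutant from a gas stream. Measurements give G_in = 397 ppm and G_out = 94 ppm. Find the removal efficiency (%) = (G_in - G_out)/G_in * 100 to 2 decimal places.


Efficiency = (G_in - G_out) / G_in * 100%
Efficiency = (397 - 94) / 397 * 100
Efficiency = 303 / 397 * 100
Efficiency = 76.32%


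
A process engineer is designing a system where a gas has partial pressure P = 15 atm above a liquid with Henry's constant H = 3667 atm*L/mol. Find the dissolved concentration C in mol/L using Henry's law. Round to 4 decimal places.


C = P / H
C = 15 / 3667
C = 0.0041 mol/L


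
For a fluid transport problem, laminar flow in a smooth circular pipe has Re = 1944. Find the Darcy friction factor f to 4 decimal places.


f = 64 / Re
f = 64 / 1944
f = 0.0329


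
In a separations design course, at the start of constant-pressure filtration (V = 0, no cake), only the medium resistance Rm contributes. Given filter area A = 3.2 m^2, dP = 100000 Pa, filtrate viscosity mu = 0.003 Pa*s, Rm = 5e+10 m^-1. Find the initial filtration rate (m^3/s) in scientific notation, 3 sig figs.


rate = A * dP / (mu * Rm)
rate = 3.2 * 100000 / (0.003 * 5e+10)
rate = 320000.0 / 1.500e+08
rate = 2.13e-03 m^3/s


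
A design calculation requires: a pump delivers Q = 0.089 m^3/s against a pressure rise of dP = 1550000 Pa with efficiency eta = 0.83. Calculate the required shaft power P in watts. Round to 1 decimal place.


P = Q * dP / eta
P = 0.089 * 1550000 / 0.83
P = 137950.0 / 0.83
P = 166204.8 W


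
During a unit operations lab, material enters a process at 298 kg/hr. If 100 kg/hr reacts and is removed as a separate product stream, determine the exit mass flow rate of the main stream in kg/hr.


Steady-state mass balance on the main outlet: F_out = F_in - F_removed
F_out = 298 - 100
F_out = 198 kg/hr


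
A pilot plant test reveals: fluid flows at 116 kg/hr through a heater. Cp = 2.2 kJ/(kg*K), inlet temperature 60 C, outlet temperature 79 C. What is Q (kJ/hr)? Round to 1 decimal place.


Q = m_dot * Cp * (T2 - T1)
Q = 116 * 2.2 * (79 - 60)
Q = 116 * 2.2 * 19
Q = 4848.8 kJ/hr


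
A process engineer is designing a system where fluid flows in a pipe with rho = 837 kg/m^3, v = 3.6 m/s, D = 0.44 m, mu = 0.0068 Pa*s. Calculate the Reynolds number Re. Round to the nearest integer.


Re = rho * v * D / mu
Re = 837 * 3.6 * 0.44 / 0.0068
Re = 1325.808 / 0.0068
Re = 194972


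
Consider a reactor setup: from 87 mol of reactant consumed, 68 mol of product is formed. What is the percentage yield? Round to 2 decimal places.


Yield = (moles product / moles consumed) * 100%
Yield = (68 / 87) * 100
Yield = 0.7816 * 100
Yield = 78.16%


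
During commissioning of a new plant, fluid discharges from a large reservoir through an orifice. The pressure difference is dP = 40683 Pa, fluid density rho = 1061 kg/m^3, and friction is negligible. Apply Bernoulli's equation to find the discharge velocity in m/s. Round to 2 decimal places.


v = sqrt(2*dP/rho)
v = sqrt(2*40683/1061)
v = sqrt(76.68803)
v = 8.76 m/s


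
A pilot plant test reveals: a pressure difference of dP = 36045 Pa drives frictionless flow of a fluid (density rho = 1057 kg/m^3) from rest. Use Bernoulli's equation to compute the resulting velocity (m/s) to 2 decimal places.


v = sqrt(2*dP/rho)
v = sqrt(2*36045/1057)
v = sqrt(68.20246)
v = 8.26 m/s
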